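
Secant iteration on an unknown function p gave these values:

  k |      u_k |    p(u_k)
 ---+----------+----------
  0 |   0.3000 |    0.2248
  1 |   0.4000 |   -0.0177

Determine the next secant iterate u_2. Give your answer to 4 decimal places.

u_2 = 0.4000 − (-0.0177)·(0.4000 − 0.3000) / (-0.0177 − 0.2248)
   = 0.4000 − (-0.001770)/(-0.242500) = 0.392701

0.3927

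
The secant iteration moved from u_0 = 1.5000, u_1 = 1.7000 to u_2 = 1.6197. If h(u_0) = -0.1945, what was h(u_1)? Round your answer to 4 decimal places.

0.1305

The secant line through (1.5000, -0.1945) and (1.7000, h(u_1)) crosses zero at u_2 = 1.6197.
So (1.5000, -0.1945), (1.7000, h(u_1)), (1.6197, 0) are collinear:
h(u_1) = -0.1945 · (1.7000 − 1.6197) / (1.5000 − 1.6197) = -0.1945 · (0.080300)/(-0.119700) = 0.130479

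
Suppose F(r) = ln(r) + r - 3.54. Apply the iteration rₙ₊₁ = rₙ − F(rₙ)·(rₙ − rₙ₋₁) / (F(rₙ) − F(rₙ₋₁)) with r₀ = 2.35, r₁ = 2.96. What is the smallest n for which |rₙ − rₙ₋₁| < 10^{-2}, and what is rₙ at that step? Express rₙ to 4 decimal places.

n = 3, rₙ = 2.5887

F(2.35) = -0.335585, F(2.96) = 0.505189
r₂ = 2.960000 − 0.505189·(0.610000)/(0.840774) = 2.593474;  |Δ| = 0.366526
F(2.593474) = 0.006472
r₃ = 2.593474 − 0.006472·(-0.366526)/(-0.498717) = 2.588717;  |Δ| = 0.004757
|r₃ − r₂| = 0.004757 < 10^{-2}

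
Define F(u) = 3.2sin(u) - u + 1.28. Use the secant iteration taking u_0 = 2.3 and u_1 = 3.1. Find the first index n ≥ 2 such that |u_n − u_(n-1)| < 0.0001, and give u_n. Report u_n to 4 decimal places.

n = 5, u_n = 2.6865

F(2.3) = 1.366257, F(3.1) = -1.686942
u_2 = 3.100000 − (-1.686942)·(0.800000)/(-3.053199) = 2.657987;  |Δ| = 0.442013
F(2.657987) = 0.109931
u_3 = 2.657987 − 0.109931·(-0.442013)/(1.796873) = 2.685029;  |Δ| = 0.027042
F(2.685029) = 0.005744
u_4 = 2.685029 − 0.005744·(0.027042)/(-0.104187) = 2.686520;  |Δ| = 0.001491
F(2.686520) = -0.000031
u_5 = 2.686520 − (-0.000031)·(0.001491)/(-0.005774) = 2.686512;  |Δ| = 0.000008
|u_5 − u_4| = 0.000008 < 0.0001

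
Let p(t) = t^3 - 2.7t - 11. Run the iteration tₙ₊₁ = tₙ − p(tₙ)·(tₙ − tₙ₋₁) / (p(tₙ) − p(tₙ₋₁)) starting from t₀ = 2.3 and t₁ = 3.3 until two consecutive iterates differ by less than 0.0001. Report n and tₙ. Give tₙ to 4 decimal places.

p(2.3) = -5.043000, p(3.3) = 16.027000
t₂ = 3.300000 − 16.027000·(1.000000)/(21.070000) = 2.539345;  |Δ| = 0.760655
p(2.539345) = -1.481841
t₃ = 2.539345 − (-1.481841)·(-0.760655)/(-17.508841) = 2.603722;  |Δ| = 0.064377
p(2.603722) = -0.378455
t₄ = 2.603722 − (-0.378455)·(0.064377)/(1.103386) = 2.625803;  |Δ| = 0.022081
p(2.625803) = 0.014831
t₅ = 2.625803 − 0.014831·(0.022081)/(0.393287) = 2.624971;  |Δ| = 0.000833
p(2.624971) = -0.000139
t₆ = 2.624971 − (-0.000139)·(-0.000833)/(-0.014970) = 2.624978;  |Δ| = 0.000008
|t₆ − t₅| = 0.000008 < 0.0001

n = 6, tₙ = 2.6250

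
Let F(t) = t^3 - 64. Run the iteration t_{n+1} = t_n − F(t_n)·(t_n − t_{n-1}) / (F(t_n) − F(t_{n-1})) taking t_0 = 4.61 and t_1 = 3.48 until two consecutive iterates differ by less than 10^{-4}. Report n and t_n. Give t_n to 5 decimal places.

n = 6, t_n = 4.00000

F(4.61) = 33.9721810, F(3.48) = -21.8558080
t_2 = 3.4800000 − (-21.8558080)·(-1.1300000)/(-55.8279890) = 3.9223778;  |Δ| = 0.4423778
F(3.9223778) = -3.6540307
t_3 = 3.9223778 − (-3.6540307)·(0.4423778)/(18.2017773) = 4.0111857;  |Δ| = 0.0888079
F(4.0111857) = 0.5384178
t_4 = 4.0111857 − 0.5384178·(0.0888079)/(4.1924485) = 3.9997805;  |Δ| = 0.0114052
F(3.9997805) = -0.0105347
t_5 = 3.9997805 − (-0.0105347)·(-0.0114052)/(-0.5489525) = 3.9999994;  |Δ| = 0.0002189
F(3.9999994) = -0.0000294
t_6 = 3.9999994 − (-0.0000294)·(0.0002189)/(0.0105053) = 4.0000000;  |Δ| = 0.0000006
|t_6 − t_5| = 0.0000006 < 10^{-4}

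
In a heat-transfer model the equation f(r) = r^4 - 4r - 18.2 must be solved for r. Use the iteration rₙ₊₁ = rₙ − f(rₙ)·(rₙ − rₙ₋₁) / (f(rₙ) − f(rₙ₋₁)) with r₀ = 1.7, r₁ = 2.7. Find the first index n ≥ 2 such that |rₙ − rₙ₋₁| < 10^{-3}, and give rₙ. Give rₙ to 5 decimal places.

f(1.7) = -16.6479000, f(2.7) = 24.1441000
r₂ = 2.7000000 − 24.1441000·(1.0000000)/(40.7920000) = 2.1081168;  |Δ| = 0.5918832
f(2.1081168) = -6.8819411
r₃ = 2.1081168 − (-6.8819411)·(-0.5918832)/(-31.0260411) = 2.2394035;  |Δ| = 0.1312867
f(2.2394035) = -2.0081128
r₄ = 2.2394035 − (-2.0081128)·(0.1312867)/(4.8738283) = 2.2934961;  |Δ| = 0.0540927
f(2.2934961) = 0.2949252
r₅ = 2.2934961 − 0.2949252·(0.0540927)/(2.3030380) = 2.2865691;  |Δ| = 0.0069271
f(2.2865691) = -0.0101297
r₆ = 2.2865691 − (-0.0101297)·(-0.0069271)/(-0.3050549) = 2.2867991;  |Δ| = 0.0002300
|r₆ − r₅| = 0.0002300 < 10^{-3}

n = 6, rₙ = 2.28680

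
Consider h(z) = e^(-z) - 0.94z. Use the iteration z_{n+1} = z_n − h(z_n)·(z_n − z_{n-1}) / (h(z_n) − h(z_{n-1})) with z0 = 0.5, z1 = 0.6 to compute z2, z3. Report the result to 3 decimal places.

h(0.5) = 0.13653, h(0.6) = -0.01519
z2 = 0.60000 − (-0.01519)·(0.60000 − 0.50000) / (-0.01519 − 0.13653) = 0.60000 − (-0.00152)/(-0.15172) = 0.58999
h(0.58999) = -0.00026
z3 = 0.58999 − (-0.00026)·(0.58999 − 0.60000) / (-0.00026 − (-0.01519)) = 0.58999 − (0.00000)/(0.01493) = 0.58982

0.590, 0.590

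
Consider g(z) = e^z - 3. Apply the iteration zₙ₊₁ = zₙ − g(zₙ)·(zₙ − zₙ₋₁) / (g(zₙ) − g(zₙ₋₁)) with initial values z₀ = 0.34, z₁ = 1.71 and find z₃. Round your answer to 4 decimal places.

g(0.34) = -1.595052, g(1.71) = 2.528961
z₂ = 1.710000 − 2.528961·(1.710000 − 0.340000) / (2.528961 − (-1.595052)) = 1.710000 − (3.464677)/(4.124014) = 0.869877
g(0.869877) = -0.613382
z₃ = 0.869877 − (-0.613382)·(0.869877 − 1.710000) / (-0.613382 − 2.528961) = 0.869877 − (0.515316)/(-3.142343) = 1.033868

1.0339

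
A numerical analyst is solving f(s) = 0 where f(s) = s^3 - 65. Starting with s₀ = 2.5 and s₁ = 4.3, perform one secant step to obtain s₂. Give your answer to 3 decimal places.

3.891

f(2.5) = -49.37500, f(4.3) = 14.50700
s₂ = 4.30000 − 14.50700·(4.30000 − 2.50000) / (14.50700 − (-49.37500)) = 4.30000 − (26.11260)/(63.88200) = 3.89124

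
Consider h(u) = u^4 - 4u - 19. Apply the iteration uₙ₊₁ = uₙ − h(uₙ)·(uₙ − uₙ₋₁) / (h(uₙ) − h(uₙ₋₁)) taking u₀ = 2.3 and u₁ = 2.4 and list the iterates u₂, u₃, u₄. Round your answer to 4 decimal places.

2.3045, 2.3048, 2.3048

h(2.3) = -0.215900, h(2.4) = 4.577600
u₂ = 2.400000 − 4.577600·(2.400000 − 2.300000) / (4.577600 − (-0.215900)) = 2.400000 − (0.457760)/(4.793500) = 2.304504
h(2.304504) = -0.014070
u₃ = 2.304504 − (-0.014070)·(2.304504 − 2.400000) / (-0.014070 − 4.577600) = 2.304504 − (0.001344)/(-4.591670) = 2.304797
h(2.304797) = -0.000913
u₄ = 2.304797 − (-0.000913)·(2.304797 − 2.304504) / (-0.000913 − (-0.014070)) = 2.304797 − (0.000000)/(0.013157) = 2.304817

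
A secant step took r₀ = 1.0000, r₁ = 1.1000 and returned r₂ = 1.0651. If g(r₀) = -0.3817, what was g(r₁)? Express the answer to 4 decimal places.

0.2046

The secant line through (1.0000, -0.3817) and (1.1000, g(r₁)) crosses zero at r₂ = 1.0651.
So (1.0000, -0.3817), (1.1000, g(r₁)), (1.0651, 0) are collinear:
g(r₁) = -0.3817 · (1.1000 − 1.0651) / (1.0000 − 1.0651) = -0.3817 · (0.034900)/(-0.065100) = 0.204629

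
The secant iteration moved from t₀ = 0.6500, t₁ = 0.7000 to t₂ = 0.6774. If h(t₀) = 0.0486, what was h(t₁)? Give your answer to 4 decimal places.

The secant line through (0.6500, 0.0486) and (0.7000, h(t₁)) crosses zero at t₂ = 0.6774.
So (0.6500, 0.0486), (0.7000, h(t₁)), (0.6774, 0) are collinear:
h(t₁) = 0.0486 · (0.7000 − 0.6774) / (0.6500 − 0.6774) = 0.0486 · (0.022600)/(-0.027400) = -0.040086

-0.0401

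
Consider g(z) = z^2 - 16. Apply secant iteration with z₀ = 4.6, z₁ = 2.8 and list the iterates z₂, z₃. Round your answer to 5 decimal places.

3.90270, 4.01742

g(4.6) = 5.1600000, g(2.8) = -8.1600000
z₂ = 2.8000000 − (-8.1600000)·(2.8000000 − 4.6000000) / (-8.1600000 − 5.1600000) = 2.8000000 − (14.6880000)/(-13.3200000) = 3.9027027
g(3.9027027) = -0.7689116
z₃ = 3.9027027 − (-0.7689116)·(3.9027027 − 2.8000000) / (-0.7689116 − (-8.1600000)) = 3.9027027 − (-0.8478809)/(7.3910884) = 4.0174194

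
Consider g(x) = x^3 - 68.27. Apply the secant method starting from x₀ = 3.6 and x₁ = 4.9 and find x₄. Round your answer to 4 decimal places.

g(3.6) = -21.614000, g(4.9) = 49.379000
x₂ = 4.900000 − 49.379000·(4.900000 − 3.600000) / (49.379000 − (-21.614000)) = 4.900000 − (64.192700)/(70.993000) = 3.995788
g(3.995788) = -4.471948
x₃ = 3.995788 − (-4.471948)·(3.995788 − 4.900000) / (-4.471948 − 49.379000) = 3.995788 − (4.043588)/(-53.850948) = 4.070877
g(4.070877) = -0.807274
x₄ = 4.070877 − (-0.807274)·(4.070877 − 3.995788) / (-0.807274 − (-4.471948)) = 4.070877 − (-0.060617)/(3.664674) = 4.087418

4.0874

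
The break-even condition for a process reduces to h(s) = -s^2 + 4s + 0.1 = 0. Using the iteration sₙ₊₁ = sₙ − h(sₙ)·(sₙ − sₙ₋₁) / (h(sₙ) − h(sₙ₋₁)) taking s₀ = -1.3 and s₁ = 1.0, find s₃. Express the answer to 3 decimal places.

h(-1.3) = -6.79000, h(1.0) = 3.10000
s₂ = 1.00000 − 3.10000·(1.00000 − (-1.30000)) / (3.10000 − (-6.79000)) = 1.00000 − (7.13000)/(9.89000) = 0.27907
h(0.27907) = 1.13840
s₃ = 0.27907 − 1.13840·(0.27907 − 1.00000) / (1.13840 − 3.10000) = 0.27907 − (-0.82071)/(-1.96160) = -0.13932

-0.139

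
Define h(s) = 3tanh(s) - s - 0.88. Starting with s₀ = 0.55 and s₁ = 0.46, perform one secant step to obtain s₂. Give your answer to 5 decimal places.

0.49691

h(0.55) = 0.0715606, h(0.46) = -0.0497474
s₂ = 0.4600000 − (-0.0497474)·(0.4600000 − 0.5500000) / (-0.0497474 − 0.0715606) = 0.4600000 − (0.0044773)/(-0.1213080) = 0.4969082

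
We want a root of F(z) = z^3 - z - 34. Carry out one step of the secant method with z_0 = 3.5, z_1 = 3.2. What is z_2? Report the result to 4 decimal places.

F(3.5) = 5.375000, F(3.2) = -4.432000
z_2 = 3.200000 − (-4.432000)·(3.200000 − 3.500000) / (-4.432000 − 5.375000) = 3.200000 − (1.329600)/(-9.807000) = 3.335577

3.3356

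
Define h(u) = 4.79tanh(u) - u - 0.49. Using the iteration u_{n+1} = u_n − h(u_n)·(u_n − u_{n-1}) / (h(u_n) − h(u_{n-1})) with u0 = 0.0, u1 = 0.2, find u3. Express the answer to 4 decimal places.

0.1302

h(0.0) = -0.490000, h(0.2) = 0.255428
u2 = 0.200000 − 0.255428·(0.200000 − 0.000000) / (0.255428 − (-0.490000)) = 0.200000 − (0.051086)/(0.745428) = 0.131468
h(0.131468) = 0.004661
u3 = 0.131468 − 0.004661·(0.131468 − 0.200000) / (0.004661 − 0.255428) = 0.131468 − (-0.000319)/(-0.250767) = 0.130194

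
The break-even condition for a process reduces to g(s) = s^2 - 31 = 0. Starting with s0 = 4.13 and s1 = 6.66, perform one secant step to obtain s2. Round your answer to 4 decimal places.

g(4.13) = -13.943100, g(6.66) = 13.355600
s2 = 6.660000 − 13.355600·(6.660000 − 4.130000) / (13.355600 − (-13.943100)) = 6.660000 − (33.789668)/(27.298700) = 5.422224

5.4222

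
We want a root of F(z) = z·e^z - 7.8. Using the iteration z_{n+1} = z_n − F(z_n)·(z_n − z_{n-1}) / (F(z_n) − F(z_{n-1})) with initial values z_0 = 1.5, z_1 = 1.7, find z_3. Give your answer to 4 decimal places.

1.5897

F(1.5) = -1.077466, F(1.7) = 1.505711
z_2 = 1.700000 − 1.505711·(1.700000 − 1.500000) / (1.505711 − (-1.077466)) = 1.700000 − (0.301142)/(2.583177) = 1.583422
F(1.583422) = -0.086207
z_3 = 1.583422 − (-0.086207)·(1.583422 − 1.700000) / (-0.086207 − 1.505711) = 1.583422 − (0.010050)/(-1.591918) = 1.589735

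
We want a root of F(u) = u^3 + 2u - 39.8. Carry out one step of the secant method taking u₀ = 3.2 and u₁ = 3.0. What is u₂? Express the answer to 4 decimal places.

3.2205

F(3.2) = -0.632000, F(3.0) = -6.800000
u₂ = 3.000000 − (-6.800000)·(3.000000 − 3.200000) / (-6.800000 − (-0.632000)) = 3.000000 − (1.360000)/(-6.168000) = 3.220493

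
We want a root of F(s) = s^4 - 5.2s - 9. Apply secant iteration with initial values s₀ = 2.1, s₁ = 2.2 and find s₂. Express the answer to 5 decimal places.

2.11365

F(2.1) = -0.4719000, F(2.2) = 2.9856000
s₂ = 2.2000000 − 2.9856000·(2.2000000 − 2.1000000) / (2.9856000 − (-0.4719000)) = 2.2000000 − (0.2985600)/(3.4575000) = 2.1136486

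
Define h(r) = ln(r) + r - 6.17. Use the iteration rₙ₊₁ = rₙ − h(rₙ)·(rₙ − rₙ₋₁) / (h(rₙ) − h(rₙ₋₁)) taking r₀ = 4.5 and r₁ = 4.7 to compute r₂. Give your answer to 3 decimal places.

h(4.5) = -0.16592, h(4.7) = 0.07756
r₂ = 4.70000 − 0.07756·(4.70000 − 4.50000) / (0.07756 − (-0.16592)) = 4.70000 − (0.01551)/(0.24349) = 4.63629

4.636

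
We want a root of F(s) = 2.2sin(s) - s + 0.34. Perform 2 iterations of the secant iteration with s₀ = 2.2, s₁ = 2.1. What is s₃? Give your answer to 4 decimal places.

2.1641

F(2.2) = -0.081308, F(2.1) = 0.139061
s₂ = 2.100000 − 0.139061·(2.100000 − 2.200000) / (0.139061 − (-0.081308)) = 2.100000 − (-0.013906)/(0.220369) = 2.163104
F(2.163104) = 0.002137
s₃ = 2.163104 − 0.002137·(2.163104 − 2.100000) / (0.002137 − 0.139061) = 2.163104 − (0.000135)/(-0.136924) = 2.164088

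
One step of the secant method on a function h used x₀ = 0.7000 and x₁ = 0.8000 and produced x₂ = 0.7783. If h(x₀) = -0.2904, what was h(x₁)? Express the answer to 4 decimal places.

0.0805

The secant line through (0.7000, -0.2904) and (0.8000, h(x₁)) crosses zero at x₂ = 0.7783.
So (0.7000, -0.2904), (0.8000, h(x₁)), (0.7783, 0) are collinear:
h(x₁) = -0.2904 · (0.8000 − 0.7783) / (0.7000 − 0.7783) = -0.2904 · (0.021700)/(-0.078300) = 0.080481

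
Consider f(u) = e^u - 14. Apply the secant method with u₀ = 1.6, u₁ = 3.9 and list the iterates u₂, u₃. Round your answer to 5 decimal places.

2.06813, 2.33700

f(1.6) = -9.0469676, f(3.9) = 35.4024491
u₂ = 3.9000000 − 35.4024491·(3.9000000 − 1.6000000) / (35.4024491 − (-9.0469676)) = 3.9000000 − (81.4256329)/(44.4494167) = 2.0681282
f(2.0681282) = -6.0899967
u₃ = 2.0681282 − (-6.0899967)·(2.0681282 − 3.9000000) / (-6.0899967 − 35.4024491) = 2.0681282 − (11.1560932)/(-41.4924458) = 2.3369987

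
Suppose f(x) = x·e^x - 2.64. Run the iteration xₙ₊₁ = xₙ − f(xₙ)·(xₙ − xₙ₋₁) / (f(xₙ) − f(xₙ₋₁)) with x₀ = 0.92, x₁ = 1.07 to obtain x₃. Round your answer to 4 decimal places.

0.9852

f(0.92) = -0.331453, f(1.07) = 0.479456
x₂ = 1.070000 − 0.479456·(1.070000 − 0.920000) / (0.479456 − (-0.331453)) = 1.070000 − (0.071918)/(0.810909) = 0.981311
f(0.981311) = -0.021908
x₃ = 0.981311 − (-0.021908)·(0.981311 − 1.070000) / (-0.021908 − 0.479456) = 0.981311 − (0.001943)/(-0.501364) = 0.985187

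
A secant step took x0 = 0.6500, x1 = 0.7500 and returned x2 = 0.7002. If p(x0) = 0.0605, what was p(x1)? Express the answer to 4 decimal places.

The secant line through (0.6500, 0.0605) and (0.7500, p(x1)) crosses zero at x2 = 0.7002.
So (0.6500, 0.0605), (0.7500, p(x1)), (0.7002, 0) are collinear:
p(x1) = 0.0605 · (0.7500 − 0.7002) / (0.6500 − 0.7002) = 0.0605 · (0.049800)/(-0.050200) = -0.060018

-0.0600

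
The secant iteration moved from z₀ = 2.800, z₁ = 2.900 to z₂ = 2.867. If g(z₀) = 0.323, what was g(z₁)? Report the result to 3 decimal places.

The secant line through (2.800, 0.323) and (2.900, g(z₁)) crosses zero at z₂ = 2.867.
So (2.800, 0.323), (2.900, g(z₁)), (2.867, 0) are collinear:
g(z₁) = 0.323 · (2.900 − 2.867) / (2.800 − 2.867) = 0.323 · (0.03300)/(-0.06700) = -0.15909

-0.159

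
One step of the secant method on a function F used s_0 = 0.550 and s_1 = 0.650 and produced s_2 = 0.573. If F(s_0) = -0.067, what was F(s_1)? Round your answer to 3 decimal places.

0.224

The secant line through (0.550, -0.067) and (0.650, F(s_1)) crosses zero at s_2 = 0.573.
So (0.550, -0.067), (0.650, F(s_1)), (0.573, 0) are collinear:
F(s_1) = -0.067 · (0.650 − 0.573) / (0.550 − 0.573) = -0.067 · (0.07700)/(-0.02300) = 0.22430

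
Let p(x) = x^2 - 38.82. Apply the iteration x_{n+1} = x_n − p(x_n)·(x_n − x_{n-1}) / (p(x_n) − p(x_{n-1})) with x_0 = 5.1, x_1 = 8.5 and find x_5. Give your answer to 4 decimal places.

6.2306

p(5.1) = -12.810000, p(8.5) = 33.430000
x_2 = 8.500000 − 33.430000·(8.500000 − 5.100000) / (33.430000 − (-12.810000)) = 8.500000 − (113.662000)/(46.240000) = 6.041912
p(6.041912) = -2.315302
x_3 = 6.041912 − (-2.315302)·(6.041912 − 8.500000) / (-2.315302 − 33.430000) = 6.041912 − (5.691217)/(-35.745302) = 6.201128
p(6.201128) = -0.366017
x_4 = 6.201128 − (-0.366017)·(6.201128 − 6.041912) / (-0.366017 − (-2.315302)) = 6.201128 − (-0.058276)/(1.949285) = 6.231023
p(6.231023) = 0.005654
x_5 = 6.231023 − 0.005654·(6.231023 − 6.201128) / (0.005654 − (-0.366017)) = 6.231023 − (0.000169)/(0.371670) = 6.230569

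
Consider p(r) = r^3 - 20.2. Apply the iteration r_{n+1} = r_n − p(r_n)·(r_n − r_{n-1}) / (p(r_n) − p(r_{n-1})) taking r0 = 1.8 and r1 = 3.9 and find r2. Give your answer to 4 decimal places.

2.3641

p(1.8) = -14.368000, p(3.9) = 39.119000
r2 = 3.900000 − 39.119000·(3.900000 − 1.800000) / (39.119000 − (-14.368000)) = 3.900000 − (82.149900)/(53.487000) = 2.364115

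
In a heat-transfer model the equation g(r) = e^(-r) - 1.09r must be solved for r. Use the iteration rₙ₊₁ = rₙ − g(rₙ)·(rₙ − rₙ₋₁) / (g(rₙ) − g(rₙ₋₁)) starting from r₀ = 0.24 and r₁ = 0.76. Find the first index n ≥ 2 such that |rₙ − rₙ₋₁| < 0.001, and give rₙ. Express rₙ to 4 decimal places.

n = 4, rₙ = 0.5365

g(0.24) = 0.525028, g(0.76) = -0.360734
r₂ = 0.760000 − (-0.360734)·(0.520000)/(-0.885761) = 0.548226;  |Δ| = 0.211774
g(0.548226) = -0.019592
r₃ = 0.548226 − (-0.019592)·(-0.211774)/(0.341142) = 0.536064;  |Δ| = 0.012162
g(0.536064) = 0.000737
r₄ = 0.536064 − 0.000737·(-0.012162)/(0.020329) = 0.536505;  |Δ| = 0.000441
|r₄ − r₃| = 0.000441 < 0.001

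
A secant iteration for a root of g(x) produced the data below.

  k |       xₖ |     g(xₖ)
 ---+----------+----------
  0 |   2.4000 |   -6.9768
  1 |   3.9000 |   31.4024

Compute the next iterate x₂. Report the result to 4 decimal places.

2.6727

x₂ = 3.9000 − 31.4024·(3.9000 − 2.4000) / (31.4024 − (-6.9768))
   = 3.9000 − (47.103600)/(38.379200) = 2.672679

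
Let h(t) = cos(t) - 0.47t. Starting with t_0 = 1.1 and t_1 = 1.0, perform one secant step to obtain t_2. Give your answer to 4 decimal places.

h(1.1) = -0.063404, h(1.0) = 0.070302
t_2 = 1.000000 − 0.070302·(1.000000 − 1.100000) / (0.070302 − (-0.063404)) = 1.000000 − (-0.007030)/(0.133706) = 1.052580

1.0526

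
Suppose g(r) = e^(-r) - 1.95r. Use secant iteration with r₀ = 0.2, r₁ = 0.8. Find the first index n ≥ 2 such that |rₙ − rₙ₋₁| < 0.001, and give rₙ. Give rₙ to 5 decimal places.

n = 4, rₙ = 0.35837

g(0.2) = 0.4287308, g(0.8) = -1.1106710
r₂ = 0.8000000 − (-1.1106710)·(0.6000000)/(-1.5394018) = 0.3671029;  |Δ| = 0.4328971
g(0.3671029) = -0.0231122
r₃ = 0.3671029 − (-0.0231122)·(-0.4328971)/(1.0875588) = 0.3579032;  |Δ| = 0.0091997
g(0.3579032) = 0.0012296
r₄ = 0.3579032 − 0.0012296·(-0.0091997)/(0.0243418) = 0.3583679;  |Δ| = 0.0004647
|r₄ − r₃| = 0.0004647 < 0.001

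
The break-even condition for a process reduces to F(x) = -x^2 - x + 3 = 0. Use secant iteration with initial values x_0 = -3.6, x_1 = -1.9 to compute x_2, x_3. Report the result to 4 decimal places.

-2.1867, -2.3179

F(-3.6) = -6.360000, F(-1.9) = 1.290000
x_2 = -1.900000 − 1.290000·(-1.900000 − (-3.600000)) / (1.290000 − (-6.360000)) = -1.900000 − (2.193000)/(7.650000) = -2.186667
F(-2.186667) = 0.405156
x_3 = -2.186667 − 0.405156·(-2.186667 − (-1.900000)) / (0.405156 − 1.290000) = -2.186667 − (-0.116145)/(-0.884844) = -2.317927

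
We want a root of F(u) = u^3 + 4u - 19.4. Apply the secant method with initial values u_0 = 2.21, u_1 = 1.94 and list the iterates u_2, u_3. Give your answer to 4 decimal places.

F(2.21) = 0.233861, F(1.94) = -4.338616
u_2 = 1.940000 − (-4.338616)·(1.940000 − 2.210000) / (-4.338616 − 0.233861) = 1.940000 − (1.171426)/(-4.572477) = 2.196191
F(2.196191) = -0.022452
u_3 = 2.196191 − (-0.022452)·(2.196191 − 1.940000) / (-0.022452 − (-4.338616)) = 2.196191 − (-0.005752)/(4.316164) = 2.197523

2.1962, 2.1975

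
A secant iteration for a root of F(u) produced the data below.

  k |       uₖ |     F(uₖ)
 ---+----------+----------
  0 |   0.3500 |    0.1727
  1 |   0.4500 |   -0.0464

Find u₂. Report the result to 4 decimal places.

0.4288

u₂ = 0.4500 − (-0.0464)·(0.4500 − 0.3500) / (-0.0464 − 0.1727)
   = 0.4500 − (-0.004640)/(-0.219100) = 0.428822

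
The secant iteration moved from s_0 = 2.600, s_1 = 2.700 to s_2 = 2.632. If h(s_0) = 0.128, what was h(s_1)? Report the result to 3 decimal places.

-0.272

The secant line through (2.600, 0.128) and (2.700, h(s_1)) crosses zero at s_2 = 2.632.
So (2.600, 0.128), (2.700, h(s_1)), (2.632, 0) are collinear:
h(s_1) = 0.128 · (2.700 − 2.632) / (2.600 − 2.632) = 0.128 · (0.06800)/(-0.03200) = -0.27200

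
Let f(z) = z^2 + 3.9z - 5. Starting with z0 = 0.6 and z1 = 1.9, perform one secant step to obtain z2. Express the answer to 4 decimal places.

0.9594

f(0.6) = -2.300000, f(1.9) = 6.020000
z2 = 1.900000 − 6.020000·(1.900000 − 0.600000) / (6.020000 − (-2.300000)) = 1.900000 − (7.826000)/(8.320000) = 0.959375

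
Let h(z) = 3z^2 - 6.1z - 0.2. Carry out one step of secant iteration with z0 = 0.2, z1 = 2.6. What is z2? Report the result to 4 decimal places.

h(0.2) = -1.300000, h(2.6) = 4.220000
z2 = 2.600000 − 4.220000·(2.600000 − 0.200000) / (4.220000 − (-1.300000)) = 2.600000 − (10.128000)/(5.520000) = 0.765217

0.7652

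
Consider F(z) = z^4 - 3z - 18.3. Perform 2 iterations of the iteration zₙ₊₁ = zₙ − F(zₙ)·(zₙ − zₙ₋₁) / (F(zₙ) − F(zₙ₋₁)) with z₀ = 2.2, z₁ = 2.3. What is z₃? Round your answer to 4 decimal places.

F(2.2) = -1.474400, F(2.3) = 2.784100
z₂ = 2.300000 − 2.784100·(2.300000 − 2.200000) / (2.784100 − (-1.474400)) = 2.300000 − (0.278410)/(4.258500) = 2.234623
F(2.234623) = -0.068448
z₃ = 2.234623 − (-0.068448)·(2.234623 − 2.300000) / (-0.068448 − 2.784100) = 2.234623 − (0.004475)/(-2.852548) = 2.236191

2.2362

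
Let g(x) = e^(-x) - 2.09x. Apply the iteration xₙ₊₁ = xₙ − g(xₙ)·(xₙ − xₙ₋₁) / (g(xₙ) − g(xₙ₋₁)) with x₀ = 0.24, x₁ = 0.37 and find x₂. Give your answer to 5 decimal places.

0.34080

g(0.24) = 0.2850279, g(0.37) = -0.0825657
x₂ = 0.3700000 − (-0.0825657)·(0.3700000 − 0.2400000) / (-0.0825657 − 0.2850279) = 0.3700000 − (-0.0107335)/(-0.3675935) = 0.3408005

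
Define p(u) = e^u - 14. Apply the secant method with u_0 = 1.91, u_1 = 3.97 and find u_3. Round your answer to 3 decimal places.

p(1.91) = -7.24691, p(3.97) = 38.98453
u_2 = 3.97000 − 38.98453·(3.97000 − 1.91000) / (38.98453 − (-7.24691)) = 3.97000 − (80.30813)/(46.23144) = 2.23291
p(2.23291) = -4.67302
u_3 = 2.23291 − (-4.67302)·(2.23291 − 3.97000) / (-4.67302 − 38.98453) = 2.23291 − (8.11746)/(-43.65755) = 2.41885

2.419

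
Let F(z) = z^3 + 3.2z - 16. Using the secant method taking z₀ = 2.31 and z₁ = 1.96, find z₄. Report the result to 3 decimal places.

2.101

F(2.31) = 3.71839, F(1.96) = -2.19846
z₂ = 1.96000 − (-2.19846)·(1.96000 − 2.31000) / (-2.19846 − 3.71839) = 1.96000 − (0.76946)/(-5.91686) = 2.09005
F(2.09005) = -0.18192
z₃ = 2.09005 − (-0.18192)·(2.09005 − 1.96000) / (-0.18192 − (-2.19846)) = 2.09005 − (-0.02366)/(2.01654) = 2.10178
F(2.10178) = 0.01023
z₄ = 2.10178 − 0.01023·(2.10178 − 2.09005) / (0.01023 − (-0.18192)) = 2.10178 − (0.00012)/(0.19216) = 2.10115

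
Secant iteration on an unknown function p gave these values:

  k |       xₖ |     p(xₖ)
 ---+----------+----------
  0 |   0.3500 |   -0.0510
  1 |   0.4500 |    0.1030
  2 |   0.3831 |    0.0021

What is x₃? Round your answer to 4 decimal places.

0.3817

x₃ = 0.3831 − 0.0021·(0.3831 − 0.4500) / (0.0021 − 0.1030)
   = 0.3831 − (-0.000140)/(-0.100900) = 0.381708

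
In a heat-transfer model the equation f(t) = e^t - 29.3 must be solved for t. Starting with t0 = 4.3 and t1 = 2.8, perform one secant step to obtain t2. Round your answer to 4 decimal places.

f(4.3) = 44.399794, f(2.8) = -12.855353
t2 = 2.800000 − (-12.855353)·(2.800000 − 4.300000) / (-12.855353 − 44.399794) = 2.800000 − (19.283030)/(-57.255147) = 3.136791

3.1368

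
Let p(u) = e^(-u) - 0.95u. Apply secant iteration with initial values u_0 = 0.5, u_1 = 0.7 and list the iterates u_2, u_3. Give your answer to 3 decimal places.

0.588, 0.586

p(0.5) = 0.13153, p(0.7) = -0.16841
u_2 = 0.70000 − (-0.16841)·(0.70000 − 0.50000) / (-0.16841 − 0.13153) = 0.70000 − (-0.03368)/(-0.29995) = 0.58770
p(0.58770) = -0.00272
u_3 = 0.58770 − (-0.00272)·(0.58770 − 0.70000) / (-0.00272 − (-0.16841)) = 0.58770 − (0.00030)/(0.16570) = 0.58586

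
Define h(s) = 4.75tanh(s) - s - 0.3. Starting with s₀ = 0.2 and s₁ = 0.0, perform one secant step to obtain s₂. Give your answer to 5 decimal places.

0.08135

h(0.2) = 0.4375328, h(0.0) = -0.3000000
s₂ = 0.0000000 − (-0.3000000)·(0.0000000 − 0.2000000) / (-0.3000000 − 0.4375328) = 0.0000000 − (0.0600000)/(-0.7375328) = 0.0813523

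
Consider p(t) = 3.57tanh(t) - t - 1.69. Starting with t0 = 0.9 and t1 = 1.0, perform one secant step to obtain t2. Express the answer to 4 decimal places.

0.9532

p(0.9) = -0.032817, p(1.0) = 0.028891
t2 = 1.000000 − 0.028891·(1.000000 − 0.900000) / (0.028891 − (-0.032817)) = 1.000000 − (0.002889)/(0.061708) = 0.953181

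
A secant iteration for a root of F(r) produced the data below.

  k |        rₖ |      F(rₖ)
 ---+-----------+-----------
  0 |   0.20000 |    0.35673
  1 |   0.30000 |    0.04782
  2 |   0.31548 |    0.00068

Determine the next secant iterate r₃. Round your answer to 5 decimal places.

0.31570

r₃ = 0.31548 − 0.00068·(0.31548 − 0.30000) / (0.00068 − 0.04782)
   = 0.31548 − (0.0000105)/(-0.0471400) = 0.3157033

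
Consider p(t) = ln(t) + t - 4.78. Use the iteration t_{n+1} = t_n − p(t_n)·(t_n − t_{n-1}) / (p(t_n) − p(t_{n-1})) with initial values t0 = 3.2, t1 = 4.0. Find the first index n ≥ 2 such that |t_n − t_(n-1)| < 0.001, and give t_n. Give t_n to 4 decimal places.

p(3.2) = -0.416849, p(4.0) = 0.606294
t2 = 4.000000 − 0.606294·(0.800000)/(1.023144) = 3.525936;  |Δ| = 0.474064
p(3.525936) = 0.006082
t3 = 3.525936 − 0.006082·(-0.474064)/(-0.600212) = 3.521132;  |Δ| = 0.004804
p(3.521132) = -0.000085
t4 = 3.521132 − (-0.000085)·(-0.004804)/(-0.006167) = 3.521199;  |Δ| = 0.000066
|t4 − t3| = 0.000066 < 0.001

n = 4, t_n = 3.5212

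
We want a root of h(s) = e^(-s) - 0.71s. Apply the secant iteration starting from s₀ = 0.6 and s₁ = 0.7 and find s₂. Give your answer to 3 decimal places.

0.700

h(0.6) = 0.12281, h(0.7) = -0.00041
s₂ = 0.70000 − (-0.00041)·(0.70000 − 0.60000) / (-0.00041 − 0.12281) = 0.70000 − (-0.00004)/(-0.12323) = 0.69966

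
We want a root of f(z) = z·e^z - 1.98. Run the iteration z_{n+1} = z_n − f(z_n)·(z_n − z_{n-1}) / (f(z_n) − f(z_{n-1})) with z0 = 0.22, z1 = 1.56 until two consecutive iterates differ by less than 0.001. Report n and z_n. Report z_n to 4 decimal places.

n = 7, z_n = 0.8480

f(0.22) = -1.705863, f(1.56) = 5.443761
z2 = 1.560000 − 5.443761·(1.340000)/(7.149624) = 0.539717;  |Δ| = 1.020283
f(0.539717) = -1.054104
z3 = 0.539717 − (-1.054104)·(-1.020283)/(-6.497865) = 0.705231;  |Δ| = 0.165513
f(0.705231) = -0.552393
z4 = 0.705231 − (-0.552393)·(0.165513)/(0.501711) = 0.887464;  |Δ| = 0.182233
f(0.887464) = 0.175614
z5 = 0.887464 − 0.175614·(0.182233)/(0.728007) = 0.843504;  |Δ| = 0.043959
f(0.843504) = -0.019276
z6 = 0.843504 − (-0.019276)·(-0.043959)/(-0.194891) = 0.847852;  |Δ| = 0.004348
f(0.847852) = -0.000582
z7 = 0.847852 − (-0.000582)·(0.004348)/(0.018694) = 0.847987;  |Δ| = 0.000135
|z7 − z6| = 0.000135 < 0.001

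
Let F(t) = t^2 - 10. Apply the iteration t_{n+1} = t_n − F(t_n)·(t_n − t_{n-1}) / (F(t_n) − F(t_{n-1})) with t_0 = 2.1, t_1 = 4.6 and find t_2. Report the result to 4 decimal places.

F(2.1) = -5.590000, F(4.6) = 11.160000
t_2 = 4.600000 − 11.160000·(4.600000 − 2.100000) / (11.160000 − (-5.590000)) = 4.600000 − (27.900000)/(16.750000) = 2.934328

2.9343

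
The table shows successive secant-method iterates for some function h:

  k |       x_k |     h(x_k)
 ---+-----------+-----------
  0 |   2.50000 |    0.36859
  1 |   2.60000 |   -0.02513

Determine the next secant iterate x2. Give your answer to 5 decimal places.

2.59362

x2 = 2.60000 − (-0.02513)·(2.60000 − 2.50000) / (-0.02513 − 0.36859)
   = 2.60000 − (-0.0025130)/(-0.3937200) = 2.5936173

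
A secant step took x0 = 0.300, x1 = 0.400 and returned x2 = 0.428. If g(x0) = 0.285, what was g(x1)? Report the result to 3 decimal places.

0.062

The secant line through (0.300, 0.285) and (0.400, g(x1)) crosses zero at x2 = 0.428.
So (0.300, 0.285), (0.400, g(x1)), (0.428, 0) are collinear:
g(x1) = 0.285 · (0.400 − 0.428) / (0.300 − 0.428) = 0.285 · (-0.02800)/(-0.12800) = 0.06234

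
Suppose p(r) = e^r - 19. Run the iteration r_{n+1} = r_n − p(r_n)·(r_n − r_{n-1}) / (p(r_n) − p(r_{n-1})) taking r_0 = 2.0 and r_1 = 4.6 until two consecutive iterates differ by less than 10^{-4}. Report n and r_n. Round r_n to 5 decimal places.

n = 8, r_n = 2.94444

p(2.0) = -11.6109439, p(4.6) = 80.4843156
r_2 = 4.6000000 − 80.4843156·(2.6000000)/(92.0952595) = 2.3277960;  |Δ| = 2.2722040
p(2.3277960) = -8.7446865
r_3 = 2.3277960 − (-8.7446865)·(-2.2722040)/(-89.2290021) = 2.5504782;  |Δ| = 0.2226822
p(2.5504782) = -6.1867707
r_4 = 2.5504782 − (-6.1867707)·(0.2226822)/(2.5579158) = 3.0890744;  |Δ| = 0.5385962
p(3.0890744) = 2.9567455
r_5 = 3.0890744 − 2.9567455·(0.5385962)/(9.1435162) = 2.9149081;  |Δ| = 0.1741663
p(2.9149081) = -0.5528820
r_6 = 2.9149081 − (-0.5528820)·(-0.1741663)/(-3.5096275) = 2.9423451;  |Δ| = 0.0274369
p(2.9423451) = -0.0397425
r_7 = 2.9423451 − (-0.0397425)·(0.0274369)/(0.5131395) = 2.9444701;  |Δ| = 0.0021250
p(2.9444701) = 0.0005905
r_8 = 2.9444701 − 0.0005905·(0.0021250)/(0.0403331) = 2.9444389;  |Δ| = 0.0000311
|r_8 − r_7| = 0.0000311 < 10^{-4}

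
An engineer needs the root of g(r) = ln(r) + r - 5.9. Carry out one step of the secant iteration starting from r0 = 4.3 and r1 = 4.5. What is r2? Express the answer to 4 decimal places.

g(4.3) = -0.141385, g(4.5) = 0.104077
r2 = 4.500000 − 0.104077·(4.500000 − 4.300000) / (0.104077 − (-0.141385)) = 4.500000 − (0.020815)/(0.245462) = 4.415199

4.4152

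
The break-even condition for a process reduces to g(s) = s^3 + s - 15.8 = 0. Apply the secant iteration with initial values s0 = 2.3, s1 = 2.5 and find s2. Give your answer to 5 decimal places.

g(2.3) = -1.3330000, g(2.5) = 2.3250000
s2 = 2.5000000 − 2.3250000·(2.5000000 − 2.3000000) / (2.3250000 − (-1.3330000)) = 2.5000000 − (0.4650000)/(3.6580000) = 2.3728814

2.37288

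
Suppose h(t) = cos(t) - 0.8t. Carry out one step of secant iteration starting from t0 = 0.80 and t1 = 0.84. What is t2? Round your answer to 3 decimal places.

0.837

h(0.80) = 0.05671, h(0.84) = -0.00454
t2 = 0.84000 − (-0.00454)·(0.84000 − 0.80000) / (-0.00454 − 0.05671) = 0.84000 − (-0.00018)/(-0.06124) = 0.83704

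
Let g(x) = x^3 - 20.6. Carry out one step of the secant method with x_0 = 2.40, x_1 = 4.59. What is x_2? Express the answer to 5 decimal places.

g(2.40) = -6.7760000, g(4.59) = 76.1025790
x_2 = 4.5900000 − 76.1025790·(4.5900000 − 2.4000000) / (76.1025790 − (-6.7760000)) = 4.5900000 − (166.6646480)/(82.8785790) = 2.5790504

2.57905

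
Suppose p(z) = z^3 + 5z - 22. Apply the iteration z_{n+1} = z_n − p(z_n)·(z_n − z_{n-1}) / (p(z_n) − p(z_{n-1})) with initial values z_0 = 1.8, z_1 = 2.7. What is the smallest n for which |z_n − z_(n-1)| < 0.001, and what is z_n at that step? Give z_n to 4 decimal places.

p(1.8) = -7.168000, p(2.7) = 11.183000
z_2 = 2.700000 − 11.183000·(0.900000)/(18.351000) = 2.151545;  |Δ| = 0.548455
p(2.151545) = -1.282462
z_3 = 2.151545 − (-1.282462)·(-0.548455)/(-12.465462) = 2.207971;  |Δ| = 0.056426
p(2.207971) = -0.195994
z_4 = 2.207971 − (-0.195994)·(0.056426)/(1.086468) = 2.218150;  |Δ| = 0.010179
p(2.218150) = 0.004459
z_5 = 2.218150 − 0.004459·(0.010179)/(0.200454) = 2.217923;  |Δ| = 0.000226
|z_5 − z_4| = 0.000226 < 0.001

n = 5, z_n = 2.2179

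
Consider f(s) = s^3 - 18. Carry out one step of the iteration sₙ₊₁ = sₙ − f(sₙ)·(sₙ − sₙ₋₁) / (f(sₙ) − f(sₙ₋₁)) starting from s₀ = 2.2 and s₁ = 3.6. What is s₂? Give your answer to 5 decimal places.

f(2.2) = -7.3520000, f(3.6) = 28.6560000
s₂ = 3.6000000 − 28.6560000·(3.6000000 − 2.2000000) / (28.6560000 − (-7.3520000)) = 3.6000000 − (40.1184000)/(36.0080000) = 2.4858476

2.48585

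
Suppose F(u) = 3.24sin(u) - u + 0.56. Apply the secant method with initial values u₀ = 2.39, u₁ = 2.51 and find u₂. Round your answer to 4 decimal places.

2.4994

F(2.39) = 0.382282, F(2.51) = -0.037004
u₂ = 2.510000 − (-0.037004)·(2.510000 − 2.390000) / (-0.037004 − 0.382282) = 2.510000 − (-0.004440)/(-0.419286) = 2.499409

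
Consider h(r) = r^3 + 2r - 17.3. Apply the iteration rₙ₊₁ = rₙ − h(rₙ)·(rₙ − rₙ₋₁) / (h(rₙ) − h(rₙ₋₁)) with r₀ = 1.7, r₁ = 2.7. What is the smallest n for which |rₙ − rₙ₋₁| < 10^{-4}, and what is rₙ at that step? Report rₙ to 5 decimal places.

n = 6, rₙ = 2.32949

h(1.7) = -8.9870000, h(2.7) = 7.7830000
r₂ = 2.7000000 − 7.7830000·(1.0000000)/(16.7700000) = 2.2358974;  |Δ| = 0.4641026
h(2.2358974) = -1.6504232
r₃ = 2.2358974 − (-1.6504232)·(-0.4641026)/(-9.4334232) = 2.3170944;  |Δ| = 0.0811970
h(2.3170944) = -0.2255012
r₄ = 2.3170944 − (-0.2255012)·(0.0811970)/(1.4249220) = 2.3299443;  |Δ| = 0.0128498
h(2.3299443) = 0.0083179
r₅ = 2.3299443 − 0.0083179·(0.0128498)/(0.2338191) = 2.3294871;  |Δ| = 0.0004571
h(2.3294871) = -0.0000395
r₆ = 2.3294871 − (-0.0000395)·(-0.0004571)/(-0.0083575) = 2.3294893;  |Δ| = 0.0000022
|r₆ − r₅| = 0.0000022 < 10^{-4}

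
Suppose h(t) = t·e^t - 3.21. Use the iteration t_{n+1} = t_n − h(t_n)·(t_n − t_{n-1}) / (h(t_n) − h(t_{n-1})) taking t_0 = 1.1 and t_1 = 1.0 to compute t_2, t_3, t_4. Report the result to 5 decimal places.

1.08387, 1.08490, 1.08484

h(1.1) = 0.0945826, h(1.0) = -0.4917182
t_2 = 1.0000000 − (-0.4917182)·(1.0000000 − 1.1000000) / (-0.4917182 − 0.0945826) = 1.0000000 − (0.0491718)/(-0.5863008) = 1.0838679
h(1.0838679) = -0.0059875
t_3 = 1.0838679 − (-0.0059875)·(1.0838679 − 1.0000000) / (-0.0059875 − (-0.4917182)) = 1.0838679 − (-0.0005022)/(0.4857307) = 1.0849017
h(1.0849017) = 0.0003858
t_4 = 1.0849017 − 0.0003858·(1.0849017 − 1.0838679) / (0.0003858 − (-0.0059875)) = 1.0849017 − (0.0000004)/(0.0063733) = 1.0848391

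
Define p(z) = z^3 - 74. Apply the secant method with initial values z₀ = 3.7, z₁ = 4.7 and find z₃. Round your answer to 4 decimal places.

p(3.7) = -23.347000, p(4.7) = 29.823000
z₂ = 4.700000 − 29.823000·(4.700000 − 3.700000) / (29.823000 − (-23.347000)) = 4.700000 − (29.823000)/(53.170000) = 4.139101
p(4.139101) = -3.088272
z₃ = 4.139101 − (-3.088272)·(4.139101 − 4.700000) / (-3.088272 − 29.823000) = 4.139101 − (1.732208)/(-32.911272) = 4.191734

4.1917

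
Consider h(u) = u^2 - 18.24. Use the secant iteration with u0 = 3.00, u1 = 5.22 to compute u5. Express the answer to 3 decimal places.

h(3.00) = -9.24000, h(5.22) = 9.00840
u2 = 5.22000 − 9.00840·(5.22000 − 3.00000) / (9.00840 − (-9.24000)) = 5.22000 − (19.99865)/(18.24840) = 4.12409
h(4.12409) = -1.23190
u3 = 4.12409 − (-1.23190)·(4.12409 − 5.22000) / (-1.23190 − 9.00840) = 4.12409 − (1.35006)/(-10.24030) = 4.25593
h(4.25593) = -0.12710
u4 = 4.25593 − (-0.12710)·(4.25593 − 4.12409) / (-0.12710 − (-1.23190)) = 4.25593 − (-0.01676)/(1.10480) = 4.27109
h(4.27109) = 0.00223
u5 = 4.27109 − 0.00223·(4.27109 − 4.25593) / (0.00223 − (-0.12710)) = 4.27109 − (0.00003)/(0.12933) = 4.27083

4.271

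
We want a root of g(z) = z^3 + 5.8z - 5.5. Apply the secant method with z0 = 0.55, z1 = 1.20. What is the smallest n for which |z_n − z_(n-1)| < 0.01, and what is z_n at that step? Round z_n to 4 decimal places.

n = 4, z_n = 0.8445

g(0.55) = -2.143625, g(1.20) = 3.188000
z2 = 1.200000 − 3.188000·(0.650000)/(5.331625) = 0.811338;  |Δ| = 0.388662
g(0.811338) = -0.260161
z3 = 0.811338 − (-0.260161)·(-0.388662)/(-3.448161) = 0.840662;  |Δ| = 0.029324
g(0.840662) = -0.030052
z4 = 0.840662 − (-0.030052)·(0.029324)/(0.230108) = 0.844492;  |Δ| = 0.003830
|z4 − z3| = 0.003830 < 0.01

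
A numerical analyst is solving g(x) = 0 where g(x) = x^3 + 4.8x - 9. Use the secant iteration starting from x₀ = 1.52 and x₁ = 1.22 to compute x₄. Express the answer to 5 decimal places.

1.35579

g(1.52) = 1.8078080, g(1.22) = -1.3281520
x₂ = 1.2200000 − (-1.3281520)·(1.2200000 − 1.5200000) / (-1.3281520 − 1.8078080) = 1.2200000 − (0.3984456)/(-3.1359600) = 1.3470570
g(1.3470570) = -0.0898074
x₃ = 1.3470570 − (-0.0898074)·(1.3470570 − 1.2200000) / (-0.0898074 − (-1.3281520)) = 1.3470570 − (-0.0114107)/(1.2383446) = 1.3562714
g(1.3562714) = 0.0049264
x₄ = 1.3562714 − 0.0049264·(1.3562714 − 1.3470570) / (0.0049264 − (-0.0898074)) = 1.3562714 − (0.0000454)/(0.0947338) = 1.3557923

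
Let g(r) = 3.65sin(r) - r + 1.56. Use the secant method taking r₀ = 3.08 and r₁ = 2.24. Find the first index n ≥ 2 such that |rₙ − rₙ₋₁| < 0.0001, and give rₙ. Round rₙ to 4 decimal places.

n = 5, rₙ = 2.7961

g(3.08) = -1.295329, g(2.24) = 2.182753
r₂ = 2.240000 − 2.182753·(-0.840000)/(3.478082) = 2.767162;  |Δ| = 0.527162
g(2.767162) = 0.127799
r₃ = 2.767162 − 0.127799·(0.527162)/(-2.054954) = 2.799947;  |Δ| = 0.032785
g(2.799947) = -0.017056
r₄ = 2.799947 − (-0.017056)·(0.032785)/(-0.144855) = 2.796086;  |Δ| = 0.003860
g(2.796086) = 0.000071
r₅ = 2.796086 − 0.000071·(-0.003860)/(0.017126) = 2.796102;  |Δ| = 0.000016
|r₅ − r₄| = 0.000016 < 0.0001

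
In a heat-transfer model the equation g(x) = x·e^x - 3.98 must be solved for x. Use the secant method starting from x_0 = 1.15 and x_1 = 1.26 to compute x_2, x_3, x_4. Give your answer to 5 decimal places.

1.19726, 1.19934, 1.19943

g(1.15) = -0.3480782, g(1.26) = 0.4620311
x_2 = 1.2600000 − 0.4620311·(1.2600000 − 1.1500000) / (0.4620311 − (-0.3480782)) = 1.2600000 − (0.0508234)/(0.8101092) = 1.1972635
g(1.1972635) = -0.0158081
x_3 = 1.1972635 − (-0.0158081)·(1.1972635 − 1.2600000) / (-0.0158081 − 0.4620311) = 1.1972635 − (0.0009917)/(-0.4778391) = 1.1993390
g(1.1993390) = -0.0006857
x_4 = 1.1993390 − (-0.0006857)·(1.1993390 − 1.1972635) / (-0.0006857 − (-0.0158081)) = 1.1993390 − (-0.0000014)/(0.0151224) = 1.1994331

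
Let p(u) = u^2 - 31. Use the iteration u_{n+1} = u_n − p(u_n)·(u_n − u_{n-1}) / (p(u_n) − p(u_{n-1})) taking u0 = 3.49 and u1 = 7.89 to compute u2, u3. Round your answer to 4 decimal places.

5.1438, 5.4922

p(3.49) = -18.819900, p(7.89) = 31.252100
u2 = 7.890000 − 31.252100·(7.890000 − 3.490000) / (31.252100 − (-18.819900)) = 7.890000 − (137.509240)/(50.072000) = 5.143770
p(5.143770) = -4.541633
u3 = 5.143770 − (-4.541633)·(5.143770 − 7.890000) / (-4.541633 − 31.252100) = 5.143770 − (12.472369)/(-35.793733) = 5.492221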